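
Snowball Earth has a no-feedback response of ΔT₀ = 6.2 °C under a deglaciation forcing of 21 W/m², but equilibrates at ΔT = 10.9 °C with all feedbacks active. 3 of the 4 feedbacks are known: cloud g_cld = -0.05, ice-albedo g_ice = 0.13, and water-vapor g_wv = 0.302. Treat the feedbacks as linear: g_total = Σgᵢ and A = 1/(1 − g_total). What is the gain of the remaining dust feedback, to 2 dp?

0.05

Amplification A = ΔT/ΔT₀ = 10.9/6.2 = 1.758.
Total gain g = 1 − 1/A = 1 − 1/1.758 = 0.4312.
Known gains sum to -0.05 + 0.13 + 0.302 = 0.382.
g_dust = 0.4312 − 0.382 = 0.05.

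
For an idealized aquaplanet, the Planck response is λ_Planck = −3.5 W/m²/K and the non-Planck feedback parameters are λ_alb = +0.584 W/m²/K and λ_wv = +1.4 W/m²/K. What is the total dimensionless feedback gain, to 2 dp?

Convert to gains: g_alb = 0.584/3.5 = 0.1669; g_wv = 1.4/3.5 = 0.4.
Total gain g = 0.5669.

0.57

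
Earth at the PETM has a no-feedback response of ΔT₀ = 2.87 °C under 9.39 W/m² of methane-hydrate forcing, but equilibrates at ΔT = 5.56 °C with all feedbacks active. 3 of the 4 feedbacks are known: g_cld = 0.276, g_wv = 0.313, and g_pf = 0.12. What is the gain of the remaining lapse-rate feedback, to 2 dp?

-0.23

Amplification A = ΔT/ΔT₀ = 5.56/2.87 = 1.937.
Total gain g = 1 − 1/A = 1 − 1/1.937 = 0.4837.
Known gains sum to 0.276 + 0.313 + 0.12 = 0.709.
g_lr = 0.4837 − 0.709 = -0.23.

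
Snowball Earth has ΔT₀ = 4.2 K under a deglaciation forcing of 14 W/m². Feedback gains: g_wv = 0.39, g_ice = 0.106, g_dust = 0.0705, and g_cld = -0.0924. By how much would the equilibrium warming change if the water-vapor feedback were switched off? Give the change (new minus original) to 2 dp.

Original: g = 0.4741, ΔT = 4.2/(1−0.4741) = 7.9863 K.
Without water-vapor: g' = 0.0841, ΔT' = 4.2/(1−0.0841) = 4.5857 K.
Change = 4.5857 − 7.9863 = -3.40 K.

-3.40 K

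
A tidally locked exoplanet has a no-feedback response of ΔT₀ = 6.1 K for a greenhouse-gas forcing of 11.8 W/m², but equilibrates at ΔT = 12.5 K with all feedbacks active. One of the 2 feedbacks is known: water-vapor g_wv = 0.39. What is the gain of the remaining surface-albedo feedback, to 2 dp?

Amplification A = ΔT/ΔT₀ = 12.5/6.1 = 2.049.
Total gain g = 1 − 1/A = 1 − 1/2.049 = 0.512.
The known gain is 0.39.
g_alb = 0.512 − 0.39 = 0.12.

0.12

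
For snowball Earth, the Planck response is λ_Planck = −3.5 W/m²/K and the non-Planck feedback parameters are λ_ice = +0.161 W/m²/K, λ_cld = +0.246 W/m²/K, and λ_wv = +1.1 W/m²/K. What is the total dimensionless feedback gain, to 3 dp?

0.431

Convert to gains: g_ice = 0.161/3.5 = 0.046; g_cld = 0.246/3.5 = 0.07029; g_wv = 1.1/3.5 = 0.3143.
Total gain g = 0.43059.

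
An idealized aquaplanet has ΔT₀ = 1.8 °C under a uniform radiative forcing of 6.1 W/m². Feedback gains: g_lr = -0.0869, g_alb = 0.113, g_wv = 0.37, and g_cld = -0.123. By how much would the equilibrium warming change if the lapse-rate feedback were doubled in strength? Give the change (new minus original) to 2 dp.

-0.26 °C

Original: g = 0.2731, ΔT = 1.8/(1−0.2731) = 2.4763 °C.
With doubled lapse-rate: g' = 0.1862, ΔT' = 1.8/(1−0.1862) = 2.2118 °C.
Change = 2.2118 − 2.4763 = -0.26 °C.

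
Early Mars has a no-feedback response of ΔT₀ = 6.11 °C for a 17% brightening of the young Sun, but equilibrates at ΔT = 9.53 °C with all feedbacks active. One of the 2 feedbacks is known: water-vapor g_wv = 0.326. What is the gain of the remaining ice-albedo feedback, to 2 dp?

0.03

Amplification A = ΔT/ΔT₀ = 9.53/6.11 = 1.56.
Total gain g = 1 − 1/A = 1 − 1/1.56 = 0.359.
The known gain is 0.326.
g_ice = 0.359 − 0.326 = 0.03.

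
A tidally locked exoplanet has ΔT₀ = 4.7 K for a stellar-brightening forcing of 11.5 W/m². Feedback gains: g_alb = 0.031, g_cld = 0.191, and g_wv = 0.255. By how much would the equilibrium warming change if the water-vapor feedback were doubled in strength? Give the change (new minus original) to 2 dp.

Original: g = 0.477, ΔT = 4.7/(1−0.477) = 8.9866 K.
With doubled water-vapor: g' = 0.732, ΔT' = 4.7/(1−0.732) = 17.5373 K.
Change = 17.5373 − 8.9866 = 8.55 K.

8.55 K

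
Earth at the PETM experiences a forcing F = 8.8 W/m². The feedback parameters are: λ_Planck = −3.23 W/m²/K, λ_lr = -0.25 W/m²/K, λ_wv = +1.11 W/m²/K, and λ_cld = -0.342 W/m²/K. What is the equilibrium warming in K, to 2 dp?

Net feedback parameter λ = (−3.23) + (-0.25) + (+1.11) + (-0.342) = -2.712 W/m²/K.
ΔT = −F/λ = −8.8/(-2.712) = 3.24 K.

3.24 K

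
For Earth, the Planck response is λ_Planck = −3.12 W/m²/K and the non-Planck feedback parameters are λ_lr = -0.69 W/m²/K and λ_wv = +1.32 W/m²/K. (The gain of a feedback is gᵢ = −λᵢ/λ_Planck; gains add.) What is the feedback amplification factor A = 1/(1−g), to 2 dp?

Convert to gains: g_lr = -0.69/3.12 = -0.2212; g_wv = 1.32/3.12 = 0.4231.
Total gain g = 0.2019.
A = 1/(1 − 0.2019) = 1.25.

1.25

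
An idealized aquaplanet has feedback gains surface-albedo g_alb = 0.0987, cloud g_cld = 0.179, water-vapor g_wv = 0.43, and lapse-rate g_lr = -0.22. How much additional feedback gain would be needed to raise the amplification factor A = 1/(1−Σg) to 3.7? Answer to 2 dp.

0.24

Current total gain = 0.4877.
Target gain for A = 3.7: g* = 1 − 1/3.7 = 0.7297.
Additional gain needed = 0.7297 − 0.4877 = 0.24.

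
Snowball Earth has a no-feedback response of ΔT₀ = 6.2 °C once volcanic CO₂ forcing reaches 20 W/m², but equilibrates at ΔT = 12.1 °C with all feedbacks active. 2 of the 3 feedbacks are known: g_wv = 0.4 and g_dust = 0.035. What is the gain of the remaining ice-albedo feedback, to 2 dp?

Amplification A = ΔT/ΔT₀ = 12.1/6.2 = 1.952.
Total gain g = 1 − 1/A = 1 − 1/1.952 = 0.4877.
Known gains sum to 0.4 + 0.035 = 0.435.
g_ice = 0.4877 − 0.435 = 0.05.

0.05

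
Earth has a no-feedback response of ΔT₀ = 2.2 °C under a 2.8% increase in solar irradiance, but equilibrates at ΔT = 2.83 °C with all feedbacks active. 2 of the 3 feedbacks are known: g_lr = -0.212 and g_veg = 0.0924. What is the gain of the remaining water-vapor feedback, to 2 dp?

0.34

Amplification A = ΔT/ΔT₀ = 2.83/2.2 = 1.286.
Total gain g = 1 − 1/A = 1 − 1/1.286 = 0.2224.
Known gains sum to -0.212 + 0.0924 = -0.1196.
g_wv = 0.2224 + 0.1196 = 0.34.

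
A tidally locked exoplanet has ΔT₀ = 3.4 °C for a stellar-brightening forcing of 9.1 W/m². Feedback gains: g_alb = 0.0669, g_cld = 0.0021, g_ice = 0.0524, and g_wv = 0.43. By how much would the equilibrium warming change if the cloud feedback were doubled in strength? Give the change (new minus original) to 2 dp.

0.04 °C

Original: g = 0.5514, ΔT = 3.4/(1−0.5514) = 7.5791 °C.
With doubled cloud: g' = 0.5535, ΔT' = 3.4/(1−0.5535) = 7.6148 °C.
Change = 7.6148 − 7.5791 = 0.04 °C.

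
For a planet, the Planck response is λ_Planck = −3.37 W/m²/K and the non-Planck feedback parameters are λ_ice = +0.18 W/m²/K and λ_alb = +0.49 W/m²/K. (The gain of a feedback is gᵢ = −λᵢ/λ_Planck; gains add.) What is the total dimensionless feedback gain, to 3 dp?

0.199

Convert to gains: g_ice = 0.18/3.37 = 0.05341; g_alb = 0.49/3.37 = 0.1454.
Total gain g = 0.19881.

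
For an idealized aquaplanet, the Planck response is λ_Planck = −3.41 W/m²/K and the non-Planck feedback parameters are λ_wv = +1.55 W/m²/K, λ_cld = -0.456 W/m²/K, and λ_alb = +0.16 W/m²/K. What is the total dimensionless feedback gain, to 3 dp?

Convert to gains: g_wv = 1.55/3.41 = 0.4545; g_cld = -0.456/3.41 = -0.1337; g_alb = 0.16/3.41 = 0.04692.
Total gain g = 0.36772.

0.368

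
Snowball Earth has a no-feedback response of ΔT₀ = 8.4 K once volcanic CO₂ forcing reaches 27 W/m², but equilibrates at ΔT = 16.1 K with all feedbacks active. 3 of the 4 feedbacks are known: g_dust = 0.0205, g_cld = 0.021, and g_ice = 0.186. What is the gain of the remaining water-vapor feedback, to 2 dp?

0.25

Amplification A = ΔT/ΔT₀ = 16.1/8.4 = 1.917.
Total gain g = 1 − 1/A = 1 − 1/1.917 = 0.4784.
Known gains sum to 0.0205 + 0.021 + 0.186 = 0.2275.
g_wv = 0.4784 − 0.2275 = 0.25.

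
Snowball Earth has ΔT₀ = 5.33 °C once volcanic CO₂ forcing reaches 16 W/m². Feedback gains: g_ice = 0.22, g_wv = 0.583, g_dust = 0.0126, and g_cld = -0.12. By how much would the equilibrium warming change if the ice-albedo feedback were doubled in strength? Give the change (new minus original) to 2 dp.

Original: g = 0.6956, ΔT = 5.33/(1−0.6956) = 17.5099 °C.
With doubled ice-albedo: g' = 0.9156, ΔT' = 5.33/(1−0.9156) = 63.1517 °C.
Change = 63.1517 − 17.5099 = 45.64 °C.

45.64 °C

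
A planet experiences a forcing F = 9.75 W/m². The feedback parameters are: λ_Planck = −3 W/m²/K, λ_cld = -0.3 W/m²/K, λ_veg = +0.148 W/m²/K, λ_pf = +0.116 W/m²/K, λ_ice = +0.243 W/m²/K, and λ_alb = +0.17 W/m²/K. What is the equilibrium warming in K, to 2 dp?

3.72 K

Net feedback parameter λ = (−3) + (-0.3) + (+0.148) + (+0.116) + (+0.243) + (+0.17) = -2.623 W/m²/K.
ΔT = −F/λ = −9.75/(-2.623) = 3.72 K.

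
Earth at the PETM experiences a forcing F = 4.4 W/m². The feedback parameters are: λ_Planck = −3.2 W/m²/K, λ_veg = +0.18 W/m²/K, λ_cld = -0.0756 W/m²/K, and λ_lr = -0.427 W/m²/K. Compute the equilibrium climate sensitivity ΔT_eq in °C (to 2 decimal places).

Net feedback parameter λ = (−3.2) + (+0.18) + (-0.0756) + (-0.427) = -3.5226 W/m²/K.
ΔT = −F/λ = −4.4/(-3.5226) = 1.25 °C.

1.25 °C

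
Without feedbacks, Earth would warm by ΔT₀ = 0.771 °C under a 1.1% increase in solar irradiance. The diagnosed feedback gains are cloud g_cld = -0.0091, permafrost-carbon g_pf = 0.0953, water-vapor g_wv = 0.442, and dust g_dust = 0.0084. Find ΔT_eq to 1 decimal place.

Total gain g = -0.0091 + 0.0953 + 0.442 + 0.0084 = 0.5366.
Amplification A = 1/(1 − 0.5366) = 2.158.
ΔT = 0.771 × 2.158 = 1.7 °C.

1.7 °C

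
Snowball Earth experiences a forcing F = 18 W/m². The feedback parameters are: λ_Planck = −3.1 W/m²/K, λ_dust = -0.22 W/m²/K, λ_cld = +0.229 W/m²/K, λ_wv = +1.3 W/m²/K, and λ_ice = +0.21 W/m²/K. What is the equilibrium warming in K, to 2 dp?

Net feedback parameter λ = (−3.1) + (-0.22) + (+0.229) + (+1.3) + (+0.21) = -1.581 W/m²/K.
ΔT = −F/λ = −18/(-1.581) = 11.39 K.

11.39 K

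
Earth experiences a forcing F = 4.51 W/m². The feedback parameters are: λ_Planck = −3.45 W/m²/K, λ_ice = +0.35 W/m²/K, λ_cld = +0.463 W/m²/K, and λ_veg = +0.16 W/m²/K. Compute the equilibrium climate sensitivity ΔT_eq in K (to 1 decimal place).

1.8 K

Net feedback parameter λ = (−3.45) + (+0.35) + (+0.463) + (+0.16) = -2.477 W/m²/K.
ΔT = −F/λ = −4.51/(-2.477) = 1.8 K.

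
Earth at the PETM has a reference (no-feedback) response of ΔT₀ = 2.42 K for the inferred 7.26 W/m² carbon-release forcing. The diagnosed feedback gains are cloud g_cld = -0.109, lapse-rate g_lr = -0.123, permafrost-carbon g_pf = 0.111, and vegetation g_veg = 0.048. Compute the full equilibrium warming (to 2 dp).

2.26 K

Total gain g = -0.109 − 0.123 + 0.111 + 0.048 = -0.073.
Amplification A = 1/(1 + 0.073) = 0.932.
ΔT = 2.42 × 0.932 = 2.26 K.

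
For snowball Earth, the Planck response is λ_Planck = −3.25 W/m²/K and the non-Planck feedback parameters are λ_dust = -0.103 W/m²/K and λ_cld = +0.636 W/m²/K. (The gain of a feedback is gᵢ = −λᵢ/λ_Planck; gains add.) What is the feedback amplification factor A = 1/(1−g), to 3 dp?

1.196

Convert to gains: g_dust = -0.103/3.25 = -0.03169; g_cld = 0.636/3.25 = 0.1957.
Total gain g = 0.16401.
A = 1/(1 − 0.16401) = 1.196.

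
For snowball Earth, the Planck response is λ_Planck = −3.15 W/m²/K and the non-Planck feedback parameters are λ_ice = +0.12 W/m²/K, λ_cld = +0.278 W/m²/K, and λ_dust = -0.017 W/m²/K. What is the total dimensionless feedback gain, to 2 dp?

0.12

Convert to gains: g_ice = 0.12/3.15 = 0.0381; g_cld = 0.278/3.15 = 0.08825; g_dust = -0.017/3.15 = -0.005397.
Total gain g = 0.120953.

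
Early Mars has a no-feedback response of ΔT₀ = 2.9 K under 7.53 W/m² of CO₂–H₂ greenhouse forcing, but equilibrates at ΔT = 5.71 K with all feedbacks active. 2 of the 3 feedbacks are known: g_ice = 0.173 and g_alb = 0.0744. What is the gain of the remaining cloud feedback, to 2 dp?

0.24

Amplification A = ΔT/ΔT₀ = 5.71/2.9 = 1.969.
Total gain g = 1 − 1/A = 1 − 1/1.969 = 0.4921.
Known gains sum to 0.173 + 0.0744 = 0.2474.
g_cld = 0.4921 − 0.2474 = 0.24.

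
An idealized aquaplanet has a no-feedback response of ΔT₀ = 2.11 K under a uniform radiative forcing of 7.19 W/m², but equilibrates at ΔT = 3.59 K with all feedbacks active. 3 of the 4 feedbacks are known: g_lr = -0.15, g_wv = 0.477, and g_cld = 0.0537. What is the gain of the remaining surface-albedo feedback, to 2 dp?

Amplification A = ΔT/ΔT₀ = 3.59/2.11 = 1.701.
Total gain g = 1 − 1/A = 1 − 1/1.701 = 0.4121.
Known gains sum to -0.15 + 0.477 + 0.0537 = 0.3807.
g_alb = 0.4121 − 0.3807 = 0.03.

0.03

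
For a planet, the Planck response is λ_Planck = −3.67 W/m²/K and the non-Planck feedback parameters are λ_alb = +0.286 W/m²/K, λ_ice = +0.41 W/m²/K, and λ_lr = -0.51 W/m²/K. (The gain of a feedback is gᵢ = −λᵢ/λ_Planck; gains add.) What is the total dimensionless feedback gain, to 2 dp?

Convert to gains: g_alb = 0.286/3.67 = 0.07793; g_ice = 0.41/3.67 = 0.1117; g_lr = -0.51/3.67 = -0.139.
Total gain g = 0.05063.

0.05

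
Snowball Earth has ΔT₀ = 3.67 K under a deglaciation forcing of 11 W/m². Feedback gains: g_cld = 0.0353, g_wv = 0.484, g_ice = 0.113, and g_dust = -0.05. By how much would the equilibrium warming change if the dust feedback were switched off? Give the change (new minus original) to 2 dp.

1.19 K

Original: g = 0.5823, ΔT = 3.67/(1−0.5823) = 8.7862 K.
Without dust: g' = 0.6323, ΔT' = 3.67/(1−0.6323) = 9.9810 K.
Change = 9.9810 − 8.7862 = 1.19 K.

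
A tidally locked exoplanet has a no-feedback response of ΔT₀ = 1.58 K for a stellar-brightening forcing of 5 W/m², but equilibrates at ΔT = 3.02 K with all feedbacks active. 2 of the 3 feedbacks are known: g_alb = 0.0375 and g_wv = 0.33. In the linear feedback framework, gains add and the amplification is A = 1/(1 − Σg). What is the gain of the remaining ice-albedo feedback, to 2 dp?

0.11

Amplification A = ΔT/ΔT₀ = 3.02/1.58 = 1.911.
Total gain g = 1 − 1/A = 1 − 1/1.911 = 0.4767.
Known gains sum to 0.0375 + 0.33 = 0.3675.
g_ice = 0.4767 − 0.3675 = 0.11.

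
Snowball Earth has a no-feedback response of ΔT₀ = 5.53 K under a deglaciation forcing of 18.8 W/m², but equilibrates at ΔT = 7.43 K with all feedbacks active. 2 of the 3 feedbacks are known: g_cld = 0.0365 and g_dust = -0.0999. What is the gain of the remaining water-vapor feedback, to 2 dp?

0.32

Amplification A = ΔT/ΔT₀ = 7.43/5.53 = 1.344.
Total gain g = 1 − 1/A = 1 − 1/1.344 = 0.256.
Known gains sum to 0.0365 − 0.0999 = -0.0634.
g_wv = 0.256 + 0.0634 = 0.32.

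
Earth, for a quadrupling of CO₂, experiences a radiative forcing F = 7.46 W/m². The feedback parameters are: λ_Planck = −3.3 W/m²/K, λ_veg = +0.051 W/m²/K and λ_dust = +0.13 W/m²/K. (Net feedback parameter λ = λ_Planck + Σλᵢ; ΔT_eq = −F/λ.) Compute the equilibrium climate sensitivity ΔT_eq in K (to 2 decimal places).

Net feedback parameter λ = (−3.3) + (+0.051) + (+0.13) = -3.119 W/m²/K.
ΔT = −F/λ = −7.46/(-3.119) = 2.39 K.

2.39 K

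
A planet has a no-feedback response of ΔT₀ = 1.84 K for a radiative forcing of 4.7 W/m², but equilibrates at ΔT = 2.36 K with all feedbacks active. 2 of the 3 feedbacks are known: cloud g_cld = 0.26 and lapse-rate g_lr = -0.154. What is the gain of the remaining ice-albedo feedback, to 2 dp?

0.11

Amplification A = ΔT/ΔT₀ = 2.36/1.84 = 1.283.
Total gain g = 1 − 1/A = 1 − 1/1.283 = 0.2206.
Known gains sum to 0.26 − 0.154 = 0.106.
g_ice = 0.2206 − 0.106 = 0.11.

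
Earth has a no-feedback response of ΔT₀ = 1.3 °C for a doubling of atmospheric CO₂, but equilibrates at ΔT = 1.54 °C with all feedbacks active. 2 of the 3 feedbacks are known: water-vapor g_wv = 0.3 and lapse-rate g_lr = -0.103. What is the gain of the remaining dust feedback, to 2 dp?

Amplification A = ΔT/ΔT₀ = 1.54/1.3 = 1.185.
Total gain g = 1 − 1/A = 1 − 1/1.185 = 0.1561.
Known gains sum to 0.3 − 0.103 = 0.197.
g_dust = 0.1561 − 0.197 = -0.04.

-0.04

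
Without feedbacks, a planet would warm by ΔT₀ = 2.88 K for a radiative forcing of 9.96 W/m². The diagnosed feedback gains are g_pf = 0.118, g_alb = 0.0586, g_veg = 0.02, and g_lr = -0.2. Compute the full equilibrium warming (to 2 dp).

2.87 K

Total gain g = 0.118 + 0.0586 + 0.02 − 0.2 = -0.0034.
Amplification A = 1/(1 + 0.0034) = 0.9966.
ΔT = 2.88 × 0.9966 = 2.87 K.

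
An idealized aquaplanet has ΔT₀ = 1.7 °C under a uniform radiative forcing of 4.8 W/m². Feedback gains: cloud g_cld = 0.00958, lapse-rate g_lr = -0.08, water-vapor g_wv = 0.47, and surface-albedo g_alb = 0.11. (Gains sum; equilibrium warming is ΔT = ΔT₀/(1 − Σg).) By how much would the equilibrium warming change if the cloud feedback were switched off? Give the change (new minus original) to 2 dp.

-0.07 °C

Original: g = 0.50958, ΔT = 1.7/(1−0.50958) = 3.4664 °C.
Without cloud: g' = 0.5, ΔT' = 1.7/(1−0.5) = 3.4000 °C.
Change = 3.4000 − 3.4664 = -0.07 °C.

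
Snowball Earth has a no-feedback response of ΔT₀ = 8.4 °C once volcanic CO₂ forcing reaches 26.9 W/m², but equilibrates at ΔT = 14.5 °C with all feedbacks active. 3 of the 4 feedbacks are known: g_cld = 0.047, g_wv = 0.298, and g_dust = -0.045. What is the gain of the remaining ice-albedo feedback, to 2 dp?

0.12

Amplification A = ΔT/ΔT₀ = 14.5/8.4 = 1.726.
Total gain g = 1 − 1/A = 1 − 1/1.726 = 0.4206.
Known gains sum to 0.047 + 0.298 − 0.045 = 0.3.
g_ice = 0.4206 − 0.3 = 0.12.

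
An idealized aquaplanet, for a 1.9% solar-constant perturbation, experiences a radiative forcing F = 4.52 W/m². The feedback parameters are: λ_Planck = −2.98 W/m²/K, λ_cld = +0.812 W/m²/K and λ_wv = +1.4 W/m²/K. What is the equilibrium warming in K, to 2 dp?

Net feedback parameter λ = (−2.98) + (+0.812) + (+1.4) = -0.768 W/m²/K.
ΔT = −F/λ = −4.52/(-0.768) = 5.89 K.

5.89 K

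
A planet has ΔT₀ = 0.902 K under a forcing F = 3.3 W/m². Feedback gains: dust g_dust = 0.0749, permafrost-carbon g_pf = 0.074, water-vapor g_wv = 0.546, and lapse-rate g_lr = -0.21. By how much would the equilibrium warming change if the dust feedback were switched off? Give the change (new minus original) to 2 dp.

Original: g = 0.4849, ΔT = 0.902/(1−0.4849) = 1.7511 K.
Without dust: g' = 0.41, ΔT' = 0.902/(1−0.41) = 1.5288 K.
Change = 1.5288 − 1.7511 = -0.22 K.

-0.22 K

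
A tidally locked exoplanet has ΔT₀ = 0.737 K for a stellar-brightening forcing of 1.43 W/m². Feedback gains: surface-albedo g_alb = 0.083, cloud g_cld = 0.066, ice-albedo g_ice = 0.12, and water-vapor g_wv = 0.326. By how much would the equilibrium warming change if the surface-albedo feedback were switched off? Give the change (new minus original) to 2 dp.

-0.31 K

Original: g = 0.595, ΔT = 0.737/(1−0.595) = 1.8198 K.
Without surface-albedo: g' = 0.512, ΔT' = 0.737/(1−0.512) = 1.5102 K.
Change = 1.5102 − 1.8198 = -0.31 K.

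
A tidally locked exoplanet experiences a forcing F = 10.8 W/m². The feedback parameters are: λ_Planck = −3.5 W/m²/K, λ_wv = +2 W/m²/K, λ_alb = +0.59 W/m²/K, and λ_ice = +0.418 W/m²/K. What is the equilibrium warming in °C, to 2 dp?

21.95 °C

Net feedback parameter λ = (−3.5) + (+2) + (+0.59) + (+0.418) = -0.492 W/m²/K.
ΔT = −F/λ = −10.8/(-0.492) = 21.95 °C.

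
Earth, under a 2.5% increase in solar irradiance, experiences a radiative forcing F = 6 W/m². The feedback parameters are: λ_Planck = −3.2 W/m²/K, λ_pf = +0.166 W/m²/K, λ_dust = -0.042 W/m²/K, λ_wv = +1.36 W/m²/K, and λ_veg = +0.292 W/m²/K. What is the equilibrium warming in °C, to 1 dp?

4.2 °C

Net feedback parameter λ = (−3.2) + (+0.166) + (-0.042) + (+1.36) + (+0.292) = -1.424 W/m²/K.
ΔT = −F/λ = −6/(-1.424) = 4.2 °C.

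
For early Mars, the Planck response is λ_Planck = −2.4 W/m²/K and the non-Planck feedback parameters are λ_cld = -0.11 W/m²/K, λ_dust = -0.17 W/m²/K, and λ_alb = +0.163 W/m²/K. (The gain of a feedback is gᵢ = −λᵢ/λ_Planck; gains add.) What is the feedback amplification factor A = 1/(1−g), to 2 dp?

0.95

Convert to gains: g_cld = -0.11/2.4 = -0.04583; g_dust = -0.17/2.4 = -0.07083; g_alb = 0.163/2.4 = 0.06792.
Total gain g = -0.04874.
A = 1/(1 + 0.04874) = 0.95.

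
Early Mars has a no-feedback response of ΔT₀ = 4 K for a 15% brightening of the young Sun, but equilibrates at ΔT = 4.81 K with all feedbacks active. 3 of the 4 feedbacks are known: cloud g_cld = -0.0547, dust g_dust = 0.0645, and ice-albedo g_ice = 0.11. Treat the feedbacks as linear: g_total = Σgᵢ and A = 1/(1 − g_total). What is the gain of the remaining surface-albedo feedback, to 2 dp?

0.05

Amplification A = ΔT/ΔT₀ = 4.81/4 = 1.202.
Total gain g = 1 − 1/A = 1 − 1/1.202 = 0.1681.
Known gains sum to -0.0547 + 0.0645 + 0.11 = 0.1198.
g_alb = 0.1681 − 0.1198 = 0.05.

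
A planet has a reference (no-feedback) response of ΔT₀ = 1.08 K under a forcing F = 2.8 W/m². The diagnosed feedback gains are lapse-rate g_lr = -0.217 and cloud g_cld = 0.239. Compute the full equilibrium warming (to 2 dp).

1.10 K

Total gain g = -0.217 + 0.239 = 0.022.
Amplification A = 1/(1 − 0.022) = 1.022.
ΔT = 1.08 × 1.022 = 1.10 K.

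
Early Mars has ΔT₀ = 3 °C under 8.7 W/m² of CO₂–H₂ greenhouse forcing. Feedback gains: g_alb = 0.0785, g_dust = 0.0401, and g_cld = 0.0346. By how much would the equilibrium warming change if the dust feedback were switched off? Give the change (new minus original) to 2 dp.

Original: g = 0.1532, ΔT = 3/(1−0.1532) = 3.5427 °C.
Without dust: g' = 0.1131, ΔT' = 3/(1−0.1131) = 3.3826 °C.
Change = 3.3826 − 3.5427 = -0.16 °C.

-0.16 °C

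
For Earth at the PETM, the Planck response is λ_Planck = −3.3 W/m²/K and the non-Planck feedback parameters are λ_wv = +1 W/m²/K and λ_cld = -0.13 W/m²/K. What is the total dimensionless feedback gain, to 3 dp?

Convert to gains: g_wv = 1/3.3 = 0.303; g_cld = -0.13/3.3 = -0.03939.
Total gain g = 0.26361.

0.264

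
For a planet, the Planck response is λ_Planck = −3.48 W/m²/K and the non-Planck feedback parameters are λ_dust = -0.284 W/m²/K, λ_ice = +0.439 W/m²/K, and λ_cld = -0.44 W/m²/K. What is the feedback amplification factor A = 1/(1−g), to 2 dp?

Convert to gains: g_dust = -0.284/3.48 = -0.08161; g_ice = 0.439/3.48 = 0.1261; g_cld = -0.44/3.48 = -0.1264.
Total gain g = -0.08191.
A = 1/(1 + 0.08191) = 0.92.

0.92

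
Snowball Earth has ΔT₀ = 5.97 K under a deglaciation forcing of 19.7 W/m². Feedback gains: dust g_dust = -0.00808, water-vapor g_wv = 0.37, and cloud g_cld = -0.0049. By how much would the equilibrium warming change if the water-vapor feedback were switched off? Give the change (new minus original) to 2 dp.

Original: g = 0.35702, ΔT = 5.97/(1−0.35702) = 9.2849 K.
Without water-vapor: g' = -0.01298, ΔT' = 5.97/(1+0.01298) = 5.8935 K.
Change = 5.8935 − 9.2849 = -3.39 K.

-3.39 K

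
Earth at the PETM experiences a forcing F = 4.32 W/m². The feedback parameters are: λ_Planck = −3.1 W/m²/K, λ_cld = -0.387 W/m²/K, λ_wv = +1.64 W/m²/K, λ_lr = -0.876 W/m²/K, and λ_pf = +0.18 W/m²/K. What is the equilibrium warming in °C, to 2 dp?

Net feedback parameter λ = (−3.1) + (-0.387) + (+1.64) + (-0.876) + (+0.18) = -2.543 W/m²/K.
ΔT = −F/λ = −4.32/(-2.543) = 1.70 °C.

1.70 °C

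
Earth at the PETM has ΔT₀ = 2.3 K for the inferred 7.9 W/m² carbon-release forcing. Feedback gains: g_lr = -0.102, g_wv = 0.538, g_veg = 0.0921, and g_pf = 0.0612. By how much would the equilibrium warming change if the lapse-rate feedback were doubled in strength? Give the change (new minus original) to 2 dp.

Original: g = 0.5893, ΔT = 2.3/(1−0.5893) = 5.6002 K.
With doubled lapse-rate: g' = 0.4873, ΔT' = 2.3/(1−0.4873) = 4.4861 K.
Change = 4.4861 − 5.6002 = -1.11 K.

-1.11 K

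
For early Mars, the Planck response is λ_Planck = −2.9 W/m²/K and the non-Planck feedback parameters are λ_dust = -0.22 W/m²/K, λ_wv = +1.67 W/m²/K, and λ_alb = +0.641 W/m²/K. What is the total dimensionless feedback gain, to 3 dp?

Convert to gains: g_dust = -0.22/2.9 = -0.07586; g_wv = 1.67/2.9 = 0.5759; g_alb = 0.641/2.9 = 0.221.
Total gain g = 0.72104.

0.721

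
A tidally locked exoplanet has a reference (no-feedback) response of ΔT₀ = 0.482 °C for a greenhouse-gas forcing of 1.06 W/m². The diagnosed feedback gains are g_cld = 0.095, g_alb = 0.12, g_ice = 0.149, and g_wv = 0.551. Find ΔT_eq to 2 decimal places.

Total gain g = 0.095 + 0.12 + 0.149 + 0.551 = 0.915.
Amplification A = 1/(1 − 0.915) = 11.76.
ΔT = 0.482 × 11.76 = 5.67 °C.

5.67 °C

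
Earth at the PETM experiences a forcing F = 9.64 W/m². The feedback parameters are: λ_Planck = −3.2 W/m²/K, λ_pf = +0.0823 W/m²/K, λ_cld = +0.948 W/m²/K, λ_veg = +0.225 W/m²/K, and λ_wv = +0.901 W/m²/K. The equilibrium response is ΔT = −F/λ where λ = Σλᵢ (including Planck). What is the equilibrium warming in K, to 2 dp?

Net feedback parameter λ = (−3.2) + (+0.0823) + (+0.948) + (+0.225) + (+0.901) = -1.0437 W/m²/K.
ΔT = −F/λ = −9.64/(-1.0437) = 9.24 K.

9.24 K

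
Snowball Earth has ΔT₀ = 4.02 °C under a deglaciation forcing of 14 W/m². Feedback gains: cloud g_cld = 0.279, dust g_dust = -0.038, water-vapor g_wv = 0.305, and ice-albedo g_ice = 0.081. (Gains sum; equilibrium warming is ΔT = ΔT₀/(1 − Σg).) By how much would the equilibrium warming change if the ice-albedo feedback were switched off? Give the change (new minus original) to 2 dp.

Original: g = 0.627, ΔT = 4.02/(1−0.627) = 10.7775 °C.
Without ice-albedo: g' = 0.546, ΔT' = 4.02/(1−0.546) = 8.8546 °C.
Change = 8.8546 − 10.7775 = -1.92 °C.

-1.92 °C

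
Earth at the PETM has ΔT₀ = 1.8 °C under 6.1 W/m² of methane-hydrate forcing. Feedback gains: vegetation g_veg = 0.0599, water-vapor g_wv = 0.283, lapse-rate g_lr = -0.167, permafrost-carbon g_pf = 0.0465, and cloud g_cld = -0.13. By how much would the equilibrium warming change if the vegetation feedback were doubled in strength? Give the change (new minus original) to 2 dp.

0.14 °C

Original: g = 0.0924, ΔT = 1.8/(1−0.0924) = 1.9833 °C.
With doubled vegetation: g' = 0.1523, ΔT' = 1.8/(1−0.1523) = 2.1234 °C.
Change = 2.1234 − 1.9833 = 0.14 °C.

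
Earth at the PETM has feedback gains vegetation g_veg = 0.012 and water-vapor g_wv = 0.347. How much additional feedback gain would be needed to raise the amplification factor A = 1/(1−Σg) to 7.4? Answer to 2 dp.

Current total gain = 0.359.
Target gain for A = 7.4: g* = 1 − 1/7.4 = 0.8649.
Additional gain needed = 0.8649 − 0.359 = 0.51.

0.51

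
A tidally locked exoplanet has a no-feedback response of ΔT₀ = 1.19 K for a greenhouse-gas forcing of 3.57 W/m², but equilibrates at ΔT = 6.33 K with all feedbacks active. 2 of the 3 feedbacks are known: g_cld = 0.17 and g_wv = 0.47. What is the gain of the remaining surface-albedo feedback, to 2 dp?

Amplification A = ΔT/ΔT₀ = 6.33/1.19 = 5.319.
Total gain g = 1 − 1/A = 1 − 1/5.319 = 0.812.
Known gains sum to 0.17 + 0.47 = 0.64.
g_alb = 0.812 − 0.64 = 0.17.

0.17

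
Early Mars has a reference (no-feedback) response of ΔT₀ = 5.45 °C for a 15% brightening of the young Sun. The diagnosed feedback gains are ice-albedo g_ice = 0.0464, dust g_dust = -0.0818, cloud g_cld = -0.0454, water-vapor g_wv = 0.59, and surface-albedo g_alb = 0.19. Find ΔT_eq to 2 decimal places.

18.12 °C

Total gain g = 0.0464 − 0.0818 − 0.0454 + 0.59 + 0.19 = 0.6992.
Amplification A = 1/(1 − 0.6992) = 3.324.
ΔT = 5.45 × 3.324 = 18.12 °C.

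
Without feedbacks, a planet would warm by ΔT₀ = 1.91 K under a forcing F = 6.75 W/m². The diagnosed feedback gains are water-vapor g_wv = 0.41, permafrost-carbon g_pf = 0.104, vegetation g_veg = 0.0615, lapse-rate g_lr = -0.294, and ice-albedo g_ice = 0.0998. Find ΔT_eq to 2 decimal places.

Total gain g = 0.41 + 0.104 + 0.0615 − 0.294 + 0.0998 = 0.3813.
Amplification A = 1/(1 − 0.3813) = 1.616.
ΔT = 1.91 × 1.616 = 3.09 K.

3.09 K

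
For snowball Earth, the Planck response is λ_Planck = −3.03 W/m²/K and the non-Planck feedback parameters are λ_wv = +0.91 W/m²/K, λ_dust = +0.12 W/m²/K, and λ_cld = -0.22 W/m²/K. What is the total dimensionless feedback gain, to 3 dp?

0.267

Convert to gains: g_wv = 0.91/3.03 = 0.3003; g_dust = 0.12/3.03 = 0.0396; g_cld = -0.22/3.03 = -0.07261.
Total gain g = 0.26729.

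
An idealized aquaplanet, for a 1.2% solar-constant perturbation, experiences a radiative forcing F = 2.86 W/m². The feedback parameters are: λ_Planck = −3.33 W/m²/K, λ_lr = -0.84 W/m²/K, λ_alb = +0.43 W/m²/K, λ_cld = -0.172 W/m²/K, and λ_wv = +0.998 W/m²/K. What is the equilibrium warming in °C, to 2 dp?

Net feedback parameter λ = (−3.33) + (-0.84) + (+0.43) + (-0.172) + (+0.998) = -2.914 W/m²/K.
ΔT = −F/λ = −2.86/(-2.914) = 0.98 °C.

0.98 °C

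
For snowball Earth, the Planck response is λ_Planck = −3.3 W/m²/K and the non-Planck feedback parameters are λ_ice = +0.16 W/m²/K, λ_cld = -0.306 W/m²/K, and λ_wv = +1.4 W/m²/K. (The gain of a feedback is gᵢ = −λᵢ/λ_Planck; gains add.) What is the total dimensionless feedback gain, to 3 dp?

Convert to gains: g_ice = 0.16/3.3 = 0.04848; g_cld = -0.306/3.3 = -0.09273; g_wv = 1.4/3.3 = 0.4242.
Total gain g = 0.37995.

0.380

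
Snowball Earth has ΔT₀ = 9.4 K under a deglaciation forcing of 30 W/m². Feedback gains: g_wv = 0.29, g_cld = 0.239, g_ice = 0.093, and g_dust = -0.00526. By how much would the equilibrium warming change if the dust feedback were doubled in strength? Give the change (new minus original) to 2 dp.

Original: g = 0.61674, ΔT = 9.4/(1−0.61674) = 24.5264 K.
With doubled dust: g' = 0.61148, ΔT' = 9.4/(1−0.61148) = 24.1944 K.
Change = 24.1944 − 24.5264 = -0.33 K.

-0.33 K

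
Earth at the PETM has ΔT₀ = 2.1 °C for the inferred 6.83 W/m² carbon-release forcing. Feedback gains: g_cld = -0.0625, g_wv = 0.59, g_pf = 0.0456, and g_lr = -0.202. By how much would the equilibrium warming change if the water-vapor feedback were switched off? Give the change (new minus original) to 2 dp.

Original: g = 0.3711, ΔT = 2.1/(1−0.3711) = 3.3392 °C.
Without water-vapor: g' = -0.2189, ΔT' = 2.1/(1+0.2189) = 1.7229 °C.
Change = 1.7229 − 3.3392 = -1.62 °C.

-1.62 °C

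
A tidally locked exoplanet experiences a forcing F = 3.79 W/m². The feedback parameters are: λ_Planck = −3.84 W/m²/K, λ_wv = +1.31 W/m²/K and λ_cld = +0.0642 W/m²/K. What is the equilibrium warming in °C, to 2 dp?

1.54 °C

Net feedback parameter λ = (−3.84) + (+1.31) + (+0.0642) = -2.4658 W/m²/K.
ΔT = −F/λ = −3.79/(-2.4658) = 1.54 °C.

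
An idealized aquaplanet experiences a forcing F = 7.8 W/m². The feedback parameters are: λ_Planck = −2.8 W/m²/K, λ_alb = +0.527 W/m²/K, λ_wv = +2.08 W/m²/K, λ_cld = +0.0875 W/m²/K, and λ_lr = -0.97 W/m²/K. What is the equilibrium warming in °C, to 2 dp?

7.25 °C

Net feedback parameter λ = (−2.8) + (+0.527) + (+2.08) + (+0.0875) + (-0.97) = -1.0755 W/m²/K.
ΔT = −F/λ = −7.8/(-1.0755) = 7.25 °C.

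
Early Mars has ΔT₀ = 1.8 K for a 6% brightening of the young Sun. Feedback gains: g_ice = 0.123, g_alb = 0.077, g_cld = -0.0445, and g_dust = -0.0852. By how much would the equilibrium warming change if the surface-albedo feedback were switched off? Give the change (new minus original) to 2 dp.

-0.15 K

Original: g = 0.0703, ΔT = 1.8/(1−0.0703) = 1.9361 K.
Without surface-albedo: g' = -0.0067, ΔT' = 1.8/(1+0.0067) = 1.7880 K.
Change = 1.7880 − 1.9361 = -0.15 K.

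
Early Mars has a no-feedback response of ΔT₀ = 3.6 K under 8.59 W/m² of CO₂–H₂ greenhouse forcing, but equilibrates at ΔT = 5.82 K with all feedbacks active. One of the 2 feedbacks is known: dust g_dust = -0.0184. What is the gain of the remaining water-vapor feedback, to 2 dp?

Amplification A = ΔT/ΔT₀ = 5.82/3.6 = 1.617.
Total gain g = 1 − 1/A = 1 − 1/1.617 = 0.3816.
The known gain is -0.0184.
g_wv = 0.3816 + 0.0184 = 0.40.

0.40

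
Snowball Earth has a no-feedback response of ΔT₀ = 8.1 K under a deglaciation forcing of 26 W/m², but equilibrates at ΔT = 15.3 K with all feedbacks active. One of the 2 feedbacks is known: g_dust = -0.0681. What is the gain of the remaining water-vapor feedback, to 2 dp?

0.54

Amplification A = ΔT/ΔT₀ = 15.3/8.1 = 1.889.
Total gain g = 1 − 1/A = 1 − 1/1.889 = 0.4706.
The known gain is -0.0681.
g_wv = 0.4706 + 0.0681 = 0.54.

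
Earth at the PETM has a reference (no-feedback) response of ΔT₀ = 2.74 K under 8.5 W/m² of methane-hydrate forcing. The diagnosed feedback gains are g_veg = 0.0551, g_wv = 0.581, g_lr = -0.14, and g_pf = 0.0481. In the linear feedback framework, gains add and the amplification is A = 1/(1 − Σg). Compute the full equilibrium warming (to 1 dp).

Total gain g = 0.0551 + 0.581 − 0.14 + 0.0481 = 0.5442.
Amplification A = 1/(1 − 0.5442) = 2.194.
ΔT = 2.74 × 2.194 = 6.0 K.

6.0 K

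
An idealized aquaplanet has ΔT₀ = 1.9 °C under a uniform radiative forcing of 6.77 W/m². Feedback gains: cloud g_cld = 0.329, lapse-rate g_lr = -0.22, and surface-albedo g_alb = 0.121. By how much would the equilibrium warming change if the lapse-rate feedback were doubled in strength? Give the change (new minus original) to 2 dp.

-0.55 °C

Original: g = 0.23, ΔT = 1.9/(1−0.23) = 2.4675 °C.
With doubled lapse-rate: g' = 0.01, ΔT' = 1.9/(1−0.01) = 1.9192 °C.
Change = 1.9192 − 2.4675 = -0.55 °C.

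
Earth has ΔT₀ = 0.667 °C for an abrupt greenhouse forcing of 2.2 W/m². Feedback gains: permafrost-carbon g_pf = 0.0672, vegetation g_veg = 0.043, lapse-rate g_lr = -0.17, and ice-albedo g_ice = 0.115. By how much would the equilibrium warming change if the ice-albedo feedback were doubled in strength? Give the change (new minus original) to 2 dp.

Original: g = 0.0552, ΔT = 0.667/(1−0.0552) = 0.7060 °C.
With doubled ice-albedo: g' = 0.1702, ΔT' = 0.667/(1−0.1702) = 0.8038 °C.
Change = 0.8038 − 0.7060 = 0.10 °C.

0.10 °C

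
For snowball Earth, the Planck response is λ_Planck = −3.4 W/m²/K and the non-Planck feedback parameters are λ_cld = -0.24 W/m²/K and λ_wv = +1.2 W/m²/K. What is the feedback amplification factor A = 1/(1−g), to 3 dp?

1.393

Convert to gains: g_cld = -0.24/3.4 = -0.07059; g_wv = 1.2/3.4 = 0.3529.
Total gain g = 0.28231.
A = 1/(1 − 0.28231) = 1.393.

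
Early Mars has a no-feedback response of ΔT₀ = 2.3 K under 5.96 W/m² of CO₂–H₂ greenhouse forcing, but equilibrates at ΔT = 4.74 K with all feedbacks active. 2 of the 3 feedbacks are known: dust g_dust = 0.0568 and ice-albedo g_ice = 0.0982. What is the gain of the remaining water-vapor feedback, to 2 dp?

0.36

Amplification A = ΔT/ΔT₀ = 4.74/2.3 = 2.061.
Total gain g = 1 − 1/A = 1 − 1/2.061 = 0.5148.
Known gains sum to 0.0568 + 0.0982 = 0.155.
g_wv = 0.5148 − 0.155 = 0.36.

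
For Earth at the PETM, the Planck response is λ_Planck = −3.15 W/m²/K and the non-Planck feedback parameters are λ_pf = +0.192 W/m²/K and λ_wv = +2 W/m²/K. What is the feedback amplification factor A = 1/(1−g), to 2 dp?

Convert to gains: g_pf = 0.192/3.15 = 0.06095; g_wv = 2/3.15 = 0.6349.
Total gain g = 0.69585.
A = 1/(1 − 0.69585) = 3.29.

3.29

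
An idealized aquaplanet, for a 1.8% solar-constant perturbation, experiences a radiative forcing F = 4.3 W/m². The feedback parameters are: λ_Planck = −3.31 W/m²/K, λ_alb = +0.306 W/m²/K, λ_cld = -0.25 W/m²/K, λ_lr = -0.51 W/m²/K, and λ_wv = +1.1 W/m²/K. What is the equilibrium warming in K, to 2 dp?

1.61 K

Net feedback parameter λ = (−3.31) + (+0.306) + (-0.25) + (-0.51) + (+1.1) = -2.664 W/m²/K.
ΔT = −F/λ = −4.3/(-2.664) = 1.61 K.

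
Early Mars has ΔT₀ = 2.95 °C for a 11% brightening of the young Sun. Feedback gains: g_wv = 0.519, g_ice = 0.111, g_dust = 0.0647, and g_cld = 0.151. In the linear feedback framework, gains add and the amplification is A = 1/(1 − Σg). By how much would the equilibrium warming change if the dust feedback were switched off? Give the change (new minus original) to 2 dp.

Original: g = 0.8457, ΔT = 2.95/(1−0.8457) = 19.1186 °C.
Without dust: g' = 0.781, ΔT' = 2.95/(1−0.781) = 13.4703 °C.
Change = 13.4703 − 19.1186 = -5.65 °C.

-5.65 °C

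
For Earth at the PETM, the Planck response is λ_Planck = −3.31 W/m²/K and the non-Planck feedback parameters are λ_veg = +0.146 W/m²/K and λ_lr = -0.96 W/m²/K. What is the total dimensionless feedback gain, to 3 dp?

-0.246

Convert to gains: g_veg = 0.146/3.31 = 0.04411; g_lr = -0.96/3.31 = -0.29.
Total gain g = -0.24589.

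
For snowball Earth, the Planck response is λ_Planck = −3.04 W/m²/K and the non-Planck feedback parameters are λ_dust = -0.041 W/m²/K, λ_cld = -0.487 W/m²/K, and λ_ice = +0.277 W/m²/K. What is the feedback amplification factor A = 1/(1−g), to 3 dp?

Convert to gains: g_dust = -0.041/3.04 = -0.01349; g_cld = -0.487/3.04 = -0.1602; g_ice = 0.277/3.04 = 0.09112.
Total gain g = -0.08257.
A = 1/(1 + 0.08257) = 0.924.

0.924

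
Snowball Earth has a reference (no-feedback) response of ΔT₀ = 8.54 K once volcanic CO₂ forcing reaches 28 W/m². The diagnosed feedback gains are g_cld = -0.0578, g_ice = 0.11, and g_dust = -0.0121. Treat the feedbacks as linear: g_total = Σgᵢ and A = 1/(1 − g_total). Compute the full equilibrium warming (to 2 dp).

8.90 K

Total gain g = -0.0578 + 0.11 − 0.0121 = 0.0401.
Amplification A = 1/(1 − 0.0401) = 1.042.
ΔT = 8.54 × 1.042 = 8.90 K.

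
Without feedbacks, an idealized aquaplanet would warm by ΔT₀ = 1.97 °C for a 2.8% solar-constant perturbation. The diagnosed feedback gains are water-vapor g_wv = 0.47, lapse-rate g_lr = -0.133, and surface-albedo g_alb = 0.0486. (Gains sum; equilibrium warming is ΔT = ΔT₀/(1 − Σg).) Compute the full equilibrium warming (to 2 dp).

3.21 °C

Total gain g = 0.47 − 0.133 + 0.0486 = 0.3856.
Amplification A = 1/(1 − 0.3856) = 1.628.
ΔT = 1.97 × 1.628 = 3.21 °C.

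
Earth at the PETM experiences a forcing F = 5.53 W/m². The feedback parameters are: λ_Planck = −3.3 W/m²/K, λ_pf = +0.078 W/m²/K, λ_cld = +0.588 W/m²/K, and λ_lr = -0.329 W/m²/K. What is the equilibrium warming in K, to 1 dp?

1.9 K

Net feedback parameter λ = (−3.3) + (+0.078) + (+0.588) + (-0.329) = -2.963 W/m²/K.
ΔT = −F/λ = −5.53/(-2.963) = 1.9 K.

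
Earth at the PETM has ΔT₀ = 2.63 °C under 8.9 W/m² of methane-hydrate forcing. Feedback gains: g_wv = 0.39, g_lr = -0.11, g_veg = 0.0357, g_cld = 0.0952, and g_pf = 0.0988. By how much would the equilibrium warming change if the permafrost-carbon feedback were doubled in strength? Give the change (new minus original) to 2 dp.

1.35 °C

Original: g = 0.5097, ΔT = 2.63/(1−0.5097) = 5.3641 °C.
With doubled permafrost-carbon: g' = 0.6085, ΔT' = 2.63/(1−0.6085) = 6.7178 °C.
Change = 6.7178 − 5.3641 = 1.35 °C.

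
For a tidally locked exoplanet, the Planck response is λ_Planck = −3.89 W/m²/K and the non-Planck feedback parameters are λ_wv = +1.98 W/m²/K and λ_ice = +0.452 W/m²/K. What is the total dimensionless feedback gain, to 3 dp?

Convert to gains: g_wv = 1.98/3.89 = 0.509; g_ice = 0.452/3.89 = 0.1162.
Total gain g = 0.6252.

0.625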